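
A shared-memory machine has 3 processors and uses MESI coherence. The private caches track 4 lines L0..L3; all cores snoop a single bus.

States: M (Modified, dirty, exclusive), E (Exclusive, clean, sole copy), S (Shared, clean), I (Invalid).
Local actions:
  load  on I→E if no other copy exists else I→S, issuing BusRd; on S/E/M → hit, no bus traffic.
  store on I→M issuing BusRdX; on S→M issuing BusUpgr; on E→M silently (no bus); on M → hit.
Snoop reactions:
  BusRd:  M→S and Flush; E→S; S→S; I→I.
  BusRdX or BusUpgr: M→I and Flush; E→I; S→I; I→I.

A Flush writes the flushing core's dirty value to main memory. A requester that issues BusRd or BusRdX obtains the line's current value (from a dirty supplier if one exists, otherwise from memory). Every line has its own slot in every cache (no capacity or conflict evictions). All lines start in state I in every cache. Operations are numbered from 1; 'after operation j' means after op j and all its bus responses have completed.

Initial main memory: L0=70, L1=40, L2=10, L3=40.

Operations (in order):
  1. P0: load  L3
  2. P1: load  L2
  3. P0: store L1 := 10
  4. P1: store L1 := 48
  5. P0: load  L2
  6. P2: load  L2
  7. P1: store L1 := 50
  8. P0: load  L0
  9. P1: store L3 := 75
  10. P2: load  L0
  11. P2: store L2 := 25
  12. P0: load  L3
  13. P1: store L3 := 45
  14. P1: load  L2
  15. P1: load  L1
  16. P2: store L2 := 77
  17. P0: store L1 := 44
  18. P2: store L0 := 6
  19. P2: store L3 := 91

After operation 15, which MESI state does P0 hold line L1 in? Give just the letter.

[1] P0: load  L3 | P0:E(40), P1:I, P2:I | bus: BusRd
[2] P1: load  L2 | P0:I, P1:E(10), P2:I | bus: BusRd
[3] P0: store L1 := 10 | P0:M(10), P1:I, P2:I | bus: BusRdX
[4] P1: store L1 := 48 | P0:I, P1:M(48), P2:I | bus: BusRdX,Flush
[5] P0: load  L2 | P0:S(10), P1:S(10), P2:I | bus: BusRd
[6] P2: load  L2 | P0:S(10), P1:S(10), P2:S(10) | bus: BusRd
[7] P1: store L1 := 50 | P0:I, P1:M(50), P2:I | bus: none
[8] P0: load  L0 | P0:E(70), P1:I, P2:I | bus: BusRd
[9] P1: store L3 := 75 | P0:I, P1:M(75), P2:I | bus: BusRdX
[10] P2: load  L0 | P0:S(70), P1:I, P2:S(70) | bus: BusRd
[11] P2: store L2 := 25 | P0:I, P1:I, P2:M(25) | bus: BusUpgr
[12] P0: load  L3 | P0:S(75), P1:S(75), P2:I | bus: BusRd,Flush
[13] P1: store L3 := 45 | P0:I, P1:M(45), P2:I | bus: BusUpgr
[14] P1: load  L2 | P0:I, P1:S(25), P2:S(25) | bus: BusRd,Flush
[15] P1: load  L1 | P0:I, P1:M(50), P2:I | bus: none
[16] P2: store L2 := 77 | P0:I, P1:I, P2:M(77) | bus: BusUpgr
[17] P0: store L1 := 44 | P0:M(44), P1:I, P2:I | bus: BusRdX,Flush
[18] P2: store L0 := 6 | P0:I, P1:I, P2:M(6) | bus: BusUpgr
[19] P2: store L3 := 91 | P0:I, P1:I, P2:M(91) | bus: BusRdX,Flush

state = I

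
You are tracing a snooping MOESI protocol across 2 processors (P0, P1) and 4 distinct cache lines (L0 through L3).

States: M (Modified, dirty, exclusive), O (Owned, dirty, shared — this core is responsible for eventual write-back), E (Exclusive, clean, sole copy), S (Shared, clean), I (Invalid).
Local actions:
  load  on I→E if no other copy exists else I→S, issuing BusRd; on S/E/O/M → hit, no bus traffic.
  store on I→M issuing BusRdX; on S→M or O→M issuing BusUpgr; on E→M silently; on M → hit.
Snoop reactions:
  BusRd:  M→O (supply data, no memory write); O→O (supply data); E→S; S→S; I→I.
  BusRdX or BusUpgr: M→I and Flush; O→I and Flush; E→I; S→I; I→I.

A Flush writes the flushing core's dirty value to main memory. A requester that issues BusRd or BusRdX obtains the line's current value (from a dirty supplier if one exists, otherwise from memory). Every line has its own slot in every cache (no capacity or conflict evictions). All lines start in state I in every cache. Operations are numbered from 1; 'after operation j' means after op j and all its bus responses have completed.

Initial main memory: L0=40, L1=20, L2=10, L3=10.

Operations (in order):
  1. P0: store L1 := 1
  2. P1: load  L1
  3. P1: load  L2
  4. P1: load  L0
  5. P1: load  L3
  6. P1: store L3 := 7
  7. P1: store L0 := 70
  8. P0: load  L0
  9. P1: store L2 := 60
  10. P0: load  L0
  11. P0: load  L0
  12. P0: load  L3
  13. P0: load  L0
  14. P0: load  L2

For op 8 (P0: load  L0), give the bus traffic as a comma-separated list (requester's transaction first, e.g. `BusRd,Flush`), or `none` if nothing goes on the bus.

bus = BusRd

[1] P0: store L1 := 1 | P0:M(1), P1:I | bus: BusRdX
[2] P1: load  L1 | P0:O(1), P1:S(1) | bus: BusRd
[3] P1: load  L2 | P0:I, P1:E(10) | bus: BusRd
[4] P1: load  L0 | P0:I, P1:E(40) | bus: BusRd
[5] P1: load  L3 | P0:I, P1:E(10) | bus: BusRd
[6] P1: store L3 := 7 | P0:I, P1:M(7) | bus: none
[7] P1: store L0 := 70 | P0:I, P1:M(70) | bus: none
[8] P0: load  L0 | P0:S(70), P1:O(70) | bus: BusRd
[9] P1: store L2 := 60 | P0:I, P1:M(60) | bus: none
[10] P0: load  L0 | P0:S(70), P1:O(70) | bus: none
[11] P0: load  L0 | P0:S(70), P1:O(70) | bus: none
[12] P0: load  L3 | P0:S(7), P1:O(7) | bus: BusRd
[13] P0: load  L0 | P0:S(70), P1:O(70) | bus: none
[14] P0: load  L2 | P0:S(60), P1:O(60) | bus: BusRd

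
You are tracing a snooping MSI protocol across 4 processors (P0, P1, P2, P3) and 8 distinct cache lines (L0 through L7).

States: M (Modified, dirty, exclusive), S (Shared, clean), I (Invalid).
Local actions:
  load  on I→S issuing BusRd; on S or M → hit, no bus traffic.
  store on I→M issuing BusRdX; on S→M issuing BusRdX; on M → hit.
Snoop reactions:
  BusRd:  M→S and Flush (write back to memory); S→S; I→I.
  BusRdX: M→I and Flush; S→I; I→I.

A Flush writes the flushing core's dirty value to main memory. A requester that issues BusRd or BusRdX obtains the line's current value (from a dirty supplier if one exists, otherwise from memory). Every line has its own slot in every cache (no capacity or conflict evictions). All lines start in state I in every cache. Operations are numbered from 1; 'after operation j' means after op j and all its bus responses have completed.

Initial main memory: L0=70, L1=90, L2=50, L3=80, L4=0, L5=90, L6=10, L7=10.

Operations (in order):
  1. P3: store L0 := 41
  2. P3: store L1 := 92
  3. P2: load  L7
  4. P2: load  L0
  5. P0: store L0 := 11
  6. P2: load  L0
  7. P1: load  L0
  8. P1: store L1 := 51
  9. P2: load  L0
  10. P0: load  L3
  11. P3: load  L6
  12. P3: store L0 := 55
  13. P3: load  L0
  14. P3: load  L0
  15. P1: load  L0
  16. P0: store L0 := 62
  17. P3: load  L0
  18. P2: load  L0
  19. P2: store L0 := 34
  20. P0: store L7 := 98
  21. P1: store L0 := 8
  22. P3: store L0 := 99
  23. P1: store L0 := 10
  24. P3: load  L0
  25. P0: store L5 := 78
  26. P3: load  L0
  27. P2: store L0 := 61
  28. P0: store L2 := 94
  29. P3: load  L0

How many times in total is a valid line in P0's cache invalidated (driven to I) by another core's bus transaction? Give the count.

invalidations = 2

step 1: P3: store L0 := 41  ⟶  IIIM  (L0)  txn=BusRdX  M[L0]=70
step 2: P3: store L1 := 92  ⟶  IIIM  (L1)  txn=BusRdX  M[L1]=90
step 3: P2: load  L7  ⟶  IISI  (L7)  txn=BusRd  M[L7]=10
step 4: P2: load  L0  ⟶  IISS  (L0)  txn=BusRd+Flush  M[L0]=41
step 5: P0: store L0 := 11  ⟶  MIII  (L0)  txn=BusRdX  M[L0]=41
step 6: P2: load  L0  ⟶  SISI  (L0)  txn=BusRd+Flush  M[L0]=11
step 7: P1: load  L0  ⟶  SSSI  (L0)  txn=BusRd  M[L0]=11
step 8: P1: store L1 := 51  ⟶  IMII  (L1)  txn=BusRdX+Flush  M[L1]=92
step 9: P2: load  L0  ⟶  SSSI  (L0)  txn=∅  M[L0]=11
step 10: P0: load  L3  ⟶  SIII  (L3)  txn=BusRd  M[L3]=80
step 11: P3: load  L6  ⟶  IIIS  (L6)  txn=BusRd  M[L6]=10
step 12: P3: store L0 := 55  ⟶  IIIM  (L0)  txn=BusRdX  M[L0]=11
step 13: P3: load  L0  ⟶  IIIM  (L0)  txn=∅  M[L0]=11
step 14: P3: load  L0  ⟶  IIIM  (L0)  txn=∅  M[L0]=11
step 15: P1: load  L0  ⟶  ISIS  (L0)  txn=BusRd+Flush  M[L0]=55
step 16: P0: store L0 := 62  ⟶  MIII  (L0)  txn=BusRdX  M[L0]=55
step 17: P3: load  L0  ⟶  SIIS  (L0)  txn=BusRd+Flush  M[L0]=62
step 18: P2: load  L0  ⟶  SISS  (L0)  txn=BusRd  M[L0]=62
step 19: P2: store L0 := 34  ⟶  IIMI  (L0)  txn=BusRdX  M[L0]=62
step 20: P0: store L7 := 98  ⟶  MIII  (L7)  txn=BusRdX  M[L7]=10
step 21: P1: store L0 := 8  ⟶  IMII  (L0)  txn=BusRdX+Flush  M[L0]=34
step 22: P3: store L0 := 99  ⟶  IIIM  (L0)  txn=BusRdX+Flush  M[L0]=8
step 23: P1: store L0 := 10  ⟶  IMII  (L0)  txn=BusRdX+Flush  M[L0]=99
step 24: P3: load  L0  ⟶  ISIS  (L0)  txn=BusRd+Flush  M[L0]=10
step 25: P0: store L5 := 78  ⟶  MIII  (L5)  txn=BusRdX  M[L5]=90
step 26: P3: load  L0  ⟶  ISIS  (L0)  txn=∅  M[L0]=10
step 27: P2: store L0 := 61  ⟶  IIMI  (L0)  txn=BusRdX  M[L0]=10
step 28: P0: store L2 := 94  ⟶  MIII  (L2)  txn=BusRdX  M[L2]=50
step 29: P3: load  L0  ⟶  IISS  (L0)  txn=BusRd+Flush  M[L0]=61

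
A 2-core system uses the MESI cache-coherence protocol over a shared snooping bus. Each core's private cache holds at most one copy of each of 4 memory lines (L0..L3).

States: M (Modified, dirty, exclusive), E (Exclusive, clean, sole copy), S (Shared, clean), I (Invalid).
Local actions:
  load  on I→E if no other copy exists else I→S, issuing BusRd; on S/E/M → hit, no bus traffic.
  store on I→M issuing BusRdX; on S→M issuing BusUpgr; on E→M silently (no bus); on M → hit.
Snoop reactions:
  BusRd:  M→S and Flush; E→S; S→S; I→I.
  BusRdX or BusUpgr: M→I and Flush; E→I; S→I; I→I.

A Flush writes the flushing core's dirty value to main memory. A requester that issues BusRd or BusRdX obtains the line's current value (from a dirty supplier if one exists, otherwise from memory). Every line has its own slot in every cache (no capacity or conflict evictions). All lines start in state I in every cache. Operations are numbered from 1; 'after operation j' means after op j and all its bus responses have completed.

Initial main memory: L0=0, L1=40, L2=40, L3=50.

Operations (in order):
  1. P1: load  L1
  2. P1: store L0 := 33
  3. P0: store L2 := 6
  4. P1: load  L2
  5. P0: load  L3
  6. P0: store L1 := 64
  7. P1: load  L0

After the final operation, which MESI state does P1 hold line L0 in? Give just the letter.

[1] P1: load  L1 | P0:I, P1:E(40) | bus: BusRd
[2] P1: store L0 := 33 | P0:I, P1:M(33) | bus: BusRdX
[3] P0: store L2 := 6 | P0:M(6), P1:I | bus: BusRdX
[4] P1: load  L2 | P0:S(6), P1:S(6) | bus: BusRd,Flush
[5] P0: load  L3 | P0:E(50), P1:I | bus: BusRd
[6] P0: store L1 := 64 | P0:M(64), P1:I | bus: BusRdX
[7] P1: load  L0 | P0:I, P1:M(33) | bus: none

state = M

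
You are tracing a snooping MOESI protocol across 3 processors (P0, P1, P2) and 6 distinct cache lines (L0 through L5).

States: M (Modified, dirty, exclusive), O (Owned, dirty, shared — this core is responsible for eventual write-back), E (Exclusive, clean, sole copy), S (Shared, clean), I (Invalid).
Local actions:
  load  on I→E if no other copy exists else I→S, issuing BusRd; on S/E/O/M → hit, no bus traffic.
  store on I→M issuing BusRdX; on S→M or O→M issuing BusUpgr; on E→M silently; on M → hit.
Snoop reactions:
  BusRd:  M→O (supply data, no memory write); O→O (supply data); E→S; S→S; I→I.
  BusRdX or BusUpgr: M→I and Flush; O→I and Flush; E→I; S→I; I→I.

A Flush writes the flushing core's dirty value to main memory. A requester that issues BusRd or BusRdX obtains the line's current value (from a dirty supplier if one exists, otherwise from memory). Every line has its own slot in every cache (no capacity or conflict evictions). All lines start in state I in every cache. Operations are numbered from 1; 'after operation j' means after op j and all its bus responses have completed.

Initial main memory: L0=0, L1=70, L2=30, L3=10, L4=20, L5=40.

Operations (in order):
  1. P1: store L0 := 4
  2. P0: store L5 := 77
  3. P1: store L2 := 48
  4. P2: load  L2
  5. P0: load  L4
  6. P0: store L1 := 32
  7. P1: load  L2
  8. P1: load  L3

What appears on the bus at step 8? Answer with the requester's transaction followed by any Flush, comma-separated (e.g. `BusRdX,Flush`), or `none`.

[1] P1: store L0 := 4 | P0:I, P1:M(4), P2:I | bus: BusRdX
[2] P0: store L5 := 77 | P0:M(77), P1:I, P2:I | bus: BusRdX
[3] P1: store L2 := 48 | P0:I, P1:M(48), P2:I | bus: BusRdX
[4] P2: load  L2 | P0:I, P1:O(48), P2:S(48) | bus: BusRd
[5] P0: load  L4 | P0:E(20), P1:I, P2:I | bus: BusRd
[6] P0: store L1 := 32 | P0:M(32), P1:I, P2:I | bus: BusRdX
[7] P1: load  L2 | P0:I, P1:O(48), P2:S(48) | bus: none
[8] P1: load  L3 | P0:I, P1:E(10), P2:I | bus: BusRd

bus = BusRd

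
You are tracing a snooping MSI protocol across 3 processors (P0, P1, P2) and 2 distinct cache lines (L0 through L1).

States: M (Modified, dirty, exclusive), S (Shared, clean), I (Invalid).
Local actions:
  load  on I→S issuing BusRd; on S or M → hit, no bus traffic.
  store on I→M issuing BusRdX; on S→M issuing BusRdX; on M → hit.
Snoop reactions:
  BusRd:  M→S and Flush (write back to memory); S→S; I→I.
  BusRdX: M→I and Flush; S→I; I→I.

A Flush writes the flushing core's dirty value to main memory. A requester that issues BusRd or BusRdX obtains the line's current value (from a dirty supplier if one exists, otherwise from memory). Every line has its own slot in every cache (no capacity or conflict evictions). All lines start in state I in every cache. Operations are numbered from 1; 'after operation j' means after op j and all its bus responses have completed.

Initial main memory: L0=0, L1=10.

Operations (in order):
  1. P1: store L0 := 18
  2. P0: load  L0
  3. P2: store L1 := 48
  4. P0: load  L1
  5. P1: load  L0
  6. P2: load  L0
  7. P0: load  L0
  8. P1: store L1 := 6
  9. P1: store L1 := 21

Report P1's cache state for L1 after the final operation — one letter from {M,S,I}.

state = M

[1] P1: store L0 := 18 | P0:I, P1:M(18), P2:I | bus: BusRdX
[2] P0: load  L0 | P0:S(18), P1:S(18), P2:I | bus: BusRd,Flush
[3] P2: store L1 := 48 | P0:I, P1:I, P2:M(48) | bus: BusRdX
[4] P0: load  L1 | P0:S(48), P1:I, P2:S(48) | bus: BusRd,Flush
[5] P1: load  L0 | P0:S(18), P1:S(18), P2:I | bus: none
[6] P2: load  L0 | P0:S(18), P1:S(18), P2:S(18) | bus: BusRd
[7] P0: load  L0 | P0:S(18), P1:S(18), P2:S(18) | bus: none
[8] P1: store L1 := 6 | P0:I, P1:M(6), P2:I | bus: BusRdX
[9] P1: store L1 := 21 | P0:I, P1:M(21), P2:I | bus: none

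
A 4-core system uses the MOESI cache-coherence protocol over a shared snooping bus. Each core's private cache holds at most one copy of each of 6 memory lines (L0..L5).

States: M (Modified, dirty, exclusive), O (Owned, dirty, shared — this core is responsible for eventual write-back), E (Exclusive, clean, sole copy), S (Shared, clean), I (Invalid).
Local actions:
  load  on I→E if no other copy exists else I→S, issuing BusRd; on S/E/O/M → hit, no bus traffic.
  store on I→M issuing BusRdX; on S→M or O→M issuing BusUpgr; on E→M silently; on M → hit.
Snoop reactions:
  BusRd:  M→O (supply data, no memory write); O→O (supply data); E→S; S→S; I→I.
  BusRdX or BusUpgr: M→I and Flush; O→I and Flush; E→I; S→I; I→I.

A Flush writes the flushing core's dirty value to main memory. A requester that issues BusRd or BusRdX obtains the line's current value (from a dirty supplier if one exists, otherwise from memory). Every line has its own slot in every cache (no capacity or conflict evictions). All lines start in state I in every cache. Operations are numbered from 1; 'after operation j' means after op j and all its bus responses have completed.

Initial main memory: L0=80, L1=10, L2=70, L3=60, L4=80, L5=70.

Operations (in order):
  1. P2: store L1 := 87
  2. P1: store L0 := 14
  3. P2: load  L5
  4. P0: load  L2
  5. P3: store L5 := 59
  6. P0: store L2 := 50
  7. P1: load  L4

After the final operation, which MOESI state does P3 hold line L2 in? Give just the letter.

state = I

  op1 P2: store L1 := 87 → I/I/M/I on L1; bus BusRdX; mem=10
  op2 P1: store L0 := 14 → I/M/I/I on L0; bus BusRdX; mem=80
  op3 P2: load  L5 → I/I/E/I on L5; bus BusRd; mem=70
  op4 P0: load  L2 → E/I/I/I on L2; bus BusRd; mem=70
  op5 P3: store L5 := 59 → I/I/I/M on L5; bus BusRdX; mem=70
  op6 P0: store L2 := 50 → M/I/I/I on L2; bus (none); mem=70
  op7 P1: load  L4 → I/E/I/I on L4; bus BusRd; mem=80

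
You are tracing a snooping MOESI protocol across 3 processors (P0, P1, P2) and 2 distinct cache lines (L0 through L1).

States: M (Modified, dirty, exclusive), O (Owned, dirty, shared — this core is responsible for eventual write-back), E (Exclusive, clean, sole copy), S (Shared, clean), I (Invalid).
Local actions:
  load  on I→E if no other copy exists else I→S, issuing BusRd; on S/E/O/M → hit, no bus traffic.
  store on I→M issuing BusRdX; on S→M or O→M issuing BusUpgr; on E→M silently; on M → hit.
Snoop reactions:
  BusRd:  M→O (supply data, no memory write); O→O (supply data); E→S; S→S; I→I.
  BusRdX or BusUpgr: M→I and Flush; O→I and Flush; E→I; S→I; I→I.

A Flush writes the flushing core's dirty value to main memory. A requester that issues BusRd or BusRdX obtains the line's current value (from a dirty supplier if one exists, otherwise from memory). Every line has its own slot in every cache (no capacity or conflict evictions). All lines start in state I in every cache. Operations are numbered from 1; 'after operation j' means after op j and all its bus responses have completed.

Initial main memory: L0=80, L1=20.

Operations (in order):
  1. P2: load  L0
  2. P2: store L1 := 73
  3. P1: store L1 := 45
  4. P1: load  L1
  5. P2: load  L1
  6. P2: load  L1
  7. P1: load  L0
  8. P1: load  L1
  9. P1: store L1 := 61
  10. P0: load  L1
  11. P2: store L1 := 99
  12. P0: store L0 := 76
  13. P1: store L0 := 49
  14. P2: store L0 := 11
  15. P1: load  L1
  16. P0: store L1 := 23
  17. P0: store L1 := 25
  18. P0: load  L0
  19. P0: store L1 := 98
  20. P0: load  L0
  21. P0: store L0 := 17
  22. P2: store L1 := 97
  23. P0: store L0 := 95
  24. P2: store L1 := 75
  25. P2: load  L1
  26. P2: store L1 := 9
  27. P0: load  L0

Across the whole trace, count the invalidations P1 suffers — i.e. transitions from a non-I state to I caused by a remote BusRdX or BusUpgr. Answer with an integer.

1. P2: load  L0  bus=[BusRd]  L0: P0=I P1=I P2=E  mem[L0]=80
2. P2: store L1 := 73  bus=[BusRdX]  L1: P0=I P1=I P2=M  mem[L1]=20
3. P1: store L1 := 45  bus=[BusRdX,Flush]  L1: P0=I P1=M P2=I  mem[L1]=73
4. P1: load  L1  bus=[-]  L1: P0=I P1=M P2=I  mem[L1]=73
5. P2: load  L1  bus=[BusRd]  L1: P0=I P1=O P2=S  mem[L1]=73
6. P2: load  L1  bus=[-]  L1: P0=I P1=O P2=S  mem[L1]=73
7. P1: load  L0  bus=[BusRd]  L0: P0=I P1=S P2=S  mem[L0]=80
8. P1: load  L1  bus=[-]  L1: P0=I P1=O P2=S  mem[L1]=73
9. P1: store L1 := 61  bus=[BusUpgr]  L1: P0=I P1=M P2=I  mem[L1]=73
10. P0: load  L1  bus=[BusRd]  L1: P0=S P1=O P2=I  mem[L1]=73
11. P2: store L1 := 99  bus=[BusRdX,Flush]  L1: P0=I P1=I P2=M  mem[L1]=61
12. P0: store L0 := 76  bus=[BusRdX]  L0: P0=M P1=I P2=I  mem[L0]=80
13. P1: store L0 := 49  bus=[BusRdX,Flush]  L0: P0=I P1=M P2=I  mem[L0]=76
14. P2: store L0 := 11  bus=[BusRdX,Flush]  L0: P0=I P1=I P2=M  mem[L0]=49
15. P1: load  L1  bus=[BusRd]  L1: P0=I P1=S P2=O  mem[L1]=61
16. P0: store L1 := 23  bus=[BusRdX,Flush]  L1: P0=M P1=I P2=I  mem[L1]=99
17. P0: store L1 := 25  bus=[-]  L1: P0=M P1=I P2=I  mem[L1]=99
18. P0: load  L0  bus=[BusRd]  L0: P0=S P1=I P2=O  mem[L0]=49
19. P0: store L1 := 98  bus=[-]  L1: P0=M P1=I P2=I  mem[L1]=99
20. P0: load  L0  bus=[-]  L0: P0=S P1=I P2=O  mem[L0]=49
21. P0: store L0 := 17  bus=[BusUpgr,Flush]  L0: P0=M P1=I P2=I  mem[L0]=11
22. P2: store L1 := 97  bus=[BusRdX,Flush]  L1: P0=I P1=I P2=M  mem[L1]=98
23. P0: store L0 := 95  bus=[-]  L0: P0=M P1=I P2=I  mem[L0]=11
24. P2: store L1 := 75  bus=[-]  L1: P0=I P1=I P2=M  mem[L1]=98
25. P2: load  L1  bus=[-]  L1: P0=I P1=I P2=M  mem[L1]=98
26. P2: store L1 := 9  bus=[-]  L1: P0=I P1=I P2=M  mem[L1]=98
27. P0: load  L0  bus=[-]  L0: P0=M P1=I P2=I  mem[L0]=11

invalidations = 4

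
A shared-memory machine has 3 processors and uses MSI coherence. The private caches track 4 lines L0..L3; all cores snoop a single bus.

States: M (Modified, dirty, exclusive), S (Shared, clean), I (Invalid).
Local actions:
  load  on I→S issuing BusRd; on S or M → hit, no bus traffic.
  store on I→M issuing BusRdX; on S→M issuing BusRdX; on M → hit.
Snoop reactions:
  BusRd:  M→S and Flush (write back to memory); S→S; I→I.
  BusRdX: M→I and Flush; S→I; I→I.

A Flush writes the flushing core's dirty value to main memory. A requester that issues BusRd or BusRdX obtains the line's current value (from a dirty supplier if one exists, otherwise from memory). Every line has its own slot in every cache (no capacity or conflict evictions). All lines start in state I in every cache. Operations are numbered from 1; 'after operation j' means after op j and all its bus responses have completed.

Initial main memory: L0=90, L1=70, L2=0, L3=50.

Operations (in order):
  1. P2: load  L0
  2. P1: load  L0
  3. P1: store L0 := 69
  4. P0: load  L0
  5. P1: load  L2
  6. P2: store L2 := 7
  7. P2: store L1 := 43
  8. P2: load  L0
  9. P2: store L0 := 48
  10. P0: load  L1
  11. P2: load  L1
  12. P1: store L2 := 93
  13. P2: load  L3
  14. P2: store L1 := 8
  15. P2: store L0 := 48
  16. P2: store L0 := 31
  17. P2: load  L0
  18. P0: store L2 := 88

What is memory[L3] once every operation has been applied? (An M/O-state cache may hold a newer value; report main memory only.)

memory[L3] = 50

  op1 P2: load  L0 → I/I/S on L0; bus BusRd; mem=90
  op2 P1: load  L0 → I/S/S on L0; bus BusRd; mem=90
  op3 P1: store L0 := 69 → I/M/I on L0; bus BusRdX; mem=90
  op4 P0: load  L0 → S/S/I on L0; bus BusRd Flush; mem=69
  op5 P1: load  L2 → I/S/I on L2; bus BusRd; mem=0
  op6 P2: store L2 := 7 → I/I/M on L2; bus BusRdX; mem=0
  op7 P2: store L1 := 43 → I/I/M on L1; bus BusRdX; mem=70
  op8 P2: load  L0 → S/S/S on L0; bus BusRd; mem=69
  op9 P2: store L0 := 48 → I/I/M on L0; bus BusRdX; mem=69
  op10 P0: load  L1 → S/I/S on L1; bus BusRd Flush; mem=43
  op11 P2: load  L1 → S/I/S on L1; bus (none); mem=43
  op12 P1: store L2 := 93 → I/M/I on L2; bus BusRdX Flush; mem=7
  op13 P2: load  L3 → I/I/S on L3; bus BusRd; mem=50
  op14 P2: store L1 := 8 → I/I/M on L1; bus BusRdX; mem=43
  op15 P2: store L0 := 48 → I/I/M on L0; bus (none); mem=69
  op16 P2: store L0 := 31 → I/I/M on L0; bus (none); mem=69
  op17 P2: load  L0 → I/I/M on L0; bus (none); mem=69
  op18 P0: store L2 := 88 → M/I/I on L2; bus BusRdX Flush; mem=93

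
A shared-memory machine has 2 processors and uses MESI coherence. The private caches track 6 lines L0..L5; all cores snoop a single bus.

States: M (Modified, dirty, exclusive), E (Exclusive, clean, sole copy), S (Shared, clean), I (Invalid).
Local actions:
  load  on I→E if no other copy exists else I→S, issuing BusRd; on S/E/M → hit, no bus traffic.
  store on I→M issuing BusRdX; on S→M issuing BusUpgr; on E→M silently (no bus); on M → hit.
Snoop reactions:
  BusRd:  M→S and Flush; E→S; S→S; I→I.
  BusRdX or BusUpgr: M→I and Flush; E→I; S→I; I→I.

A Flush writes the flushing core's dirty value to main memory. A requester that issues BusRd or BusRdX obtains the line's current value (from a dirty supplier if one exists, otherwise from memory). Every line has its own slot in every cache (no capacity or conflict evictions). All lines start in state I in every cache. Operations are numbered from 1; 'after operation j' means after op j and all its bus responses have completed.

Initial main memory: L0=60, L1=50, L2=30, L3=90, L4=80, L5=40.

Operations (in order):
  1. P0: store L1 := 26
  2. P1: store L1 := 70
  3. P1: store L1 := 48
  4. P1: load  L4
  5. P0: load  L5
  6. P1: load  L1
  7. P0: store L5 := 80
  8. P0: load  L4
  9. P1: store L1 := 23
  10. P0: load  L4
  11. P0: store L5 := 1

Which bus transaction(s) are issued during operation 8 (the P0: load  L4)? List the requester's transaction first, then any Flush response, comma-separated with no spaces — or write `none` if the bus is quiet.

1. P0: store L1 := 26  bus=[BusRdX]  L1: P0=M P1=I  mem[L1]=50
2. P1: store L1 := 70  bus=[BusRdX,Flush]  L1: P0=I P1=M  mem[L1]=26
3. P1: store L1 := 48  bus=[-]  L1: P0=I P1=M  mem[L1]=26
4. P1: load  L4  bus=[BusRd]  L4: P0=I P1=E  mem[L4]=80
5. P0: load  L5  bus=[BusRd]  L5: P0=E P1=I  mem[L5]=40
6. P1: load  L1  bus=[-]  L1: P0=I P1=M  mem[L1]=26
7. P0: store L5 := 80  bus=[-]  L5: P0=M P1=I  mem[L5]=40
8. P0: load  L4  bus=[BusRd]  L4: P0=S P1=S  mem[L4]=80
9. P1: store L1 := 23  bus=[-]  L1: P0=I P1=M  mem[L1]=26
10. P0: load  L4  bus=[-]  L4: P0=S P1=S  mem[L4]=80
11. P0: store L5 := 1  bus=[-]  L5: P0=M P1=I  mem[L5]=40

bus = BusRd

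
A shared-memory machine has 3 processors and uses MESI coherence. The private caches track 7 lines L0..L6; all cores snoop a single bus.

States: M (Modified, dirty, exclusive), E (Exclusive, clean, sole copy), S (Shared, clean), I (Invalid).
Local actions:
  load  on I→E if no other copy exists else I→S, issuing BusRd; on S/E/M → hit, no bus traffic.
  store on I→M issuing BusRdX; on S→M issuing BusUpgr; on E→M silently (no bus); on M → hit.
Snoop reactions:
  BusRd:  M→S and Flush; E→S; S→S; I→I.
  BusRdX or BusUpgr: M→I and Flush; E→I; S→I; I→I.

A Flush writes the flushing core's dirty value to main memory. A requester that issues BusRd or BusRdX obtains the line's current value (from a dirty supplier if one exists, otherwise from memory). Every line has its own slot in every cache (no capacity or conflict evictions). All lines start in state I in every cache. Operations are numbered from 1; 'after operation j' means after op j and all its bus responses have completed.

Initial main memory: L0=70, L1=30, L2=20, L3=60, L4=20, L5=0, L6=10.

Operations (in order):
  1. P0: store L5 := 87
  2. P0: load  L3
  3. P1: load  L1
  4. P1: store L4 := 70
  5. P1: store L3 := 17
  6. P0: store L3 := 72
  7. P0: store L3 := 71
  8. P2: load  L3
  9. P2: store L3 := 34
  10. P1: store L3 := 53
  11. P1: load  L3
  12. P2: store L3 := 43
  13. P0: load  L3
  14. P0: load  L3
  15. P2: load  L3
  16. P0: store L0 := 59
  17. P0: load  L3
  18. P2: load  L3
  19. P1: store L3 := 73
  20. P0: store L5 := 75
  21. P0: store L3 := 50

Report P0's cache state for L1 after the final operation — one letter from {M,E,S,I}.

step 1: P0: store L5 := 87  ⟶  MII  (L5)  txn=BusRdX  M[L5]=0
step 2: P0: load  L3  ⟶  EII  (L3)  txn=BusRd  M[L3]=60
step 3: P1: load  L1  ⟶  IEI  (L1)  txn=BusRd  M[L1]=30
step 4: P1: store L4 := 70  ⟶  IMI  (L4)  txn=BusRdX  M[L4]=20
step 5: P1: store L3 := 17  ⟶  IMI  (L3)  txn=BusRdX  M[L3]=60
step 6: P0: store L3 := 72  ⟶  MII  (L3)  txn=BusRdX+Flush  M[L3]=17
step 7: P0: store L3 := 71  ⟶  MII  (L3)  txn=∅  M[L3]=17
step 8: P2: load  L3  ⟶  SIS  (L3)  txn=BusRd+Flush  M[L3]=71
step 9: P2: store L3 := 34  ⟶  IIM  (L3)  txn=BusUpgr  M[L3]=71
step 10: P1: store L3 := 53  ⟶  IMI  (L3)  txn=BusRdX+Flush  M[L3]=34
step 11: P1: load  L3  ⟶  IMI  (L3)  txn=∅  M[L3]=34
step 12: P2: store L3 := 43  ⟶  IIM  (L3)  txn=BusRdX+Flush  M[L3]=53
step 13: P0: load  L3  ⟶  SIS  (L3)  txn=BusRd+Flush  M[L3]=43
step 14: P0: load  L3  ⟶  SIS  (L3)  txn=∅  M[L3]=43
step 15: P2: load  L3  ⟶  SIS  (L3)  txn=∅  M[L3]=43
step 16: P0: store L0 := 59  ⟶  MII  (L0)  txn=BusRdX  M[L0]=70
step 17: P0: load  L3  ⟶  SIS  (L3)  txn=∅  M[L3]=43
step 18: P2: load  L3  ⟶  SIS  (L3)  txn=∅  M[L3]=43
step 19: P1: store L3 := 73  ⟶  IMI  (L3)  txn=BusRdX  M[L3]=43
step 20: P0: store L5 := 75  ⟶  MII  (L5)  txn=∅  M[L5]=0
step 21: P0: store L3 := 50  ⟶  MII  (L3)  txn=BusRdX+Flush  M[L3]=73

state = I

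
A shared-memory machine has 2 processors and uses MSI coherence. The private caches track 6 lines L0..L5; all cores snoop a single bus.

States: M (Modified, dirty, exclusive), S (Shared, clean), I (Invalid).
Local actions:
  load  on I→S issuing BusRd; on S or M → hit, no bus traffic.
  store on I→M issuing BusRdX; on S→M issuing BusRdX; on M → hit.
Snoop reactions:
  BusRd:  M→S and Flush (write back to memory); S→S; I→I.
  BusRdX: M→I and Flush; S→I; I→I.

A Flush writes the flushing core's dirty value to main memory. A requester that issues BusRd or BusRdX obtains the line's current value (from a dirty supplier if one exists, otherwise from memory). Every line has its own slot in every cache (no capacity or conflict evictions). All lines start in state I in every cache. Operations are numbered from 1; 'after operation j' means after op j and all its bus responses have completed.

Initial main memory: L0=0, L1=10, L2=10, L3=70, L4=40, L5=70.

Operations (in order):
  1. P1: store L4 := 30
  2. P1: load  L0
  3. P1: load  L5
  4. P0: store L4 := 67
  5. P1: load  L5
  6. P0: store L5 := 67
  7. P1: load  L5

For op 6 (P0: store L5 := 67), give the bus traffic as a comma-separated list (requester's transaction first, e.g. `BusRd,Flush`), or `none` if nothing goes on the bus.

1. P1: store L4 := 30  bus=[BusRdX]  L4: P0=I P1=M  mem[L4]=40
2. P1: load  L0  bus=[BusRd]  L0: P0=I P1=S  mem[L0]=0
3. P1: load  L5  bus=[BusRd]  L5: P0=I P1=S  mem[L5]=70
4. P0: store L4 := 67  bus=[BusRdX,Flush]  L4: P0=M P1=I  mem[L4]=30
5. P1: load  L5  bus=[-]  L5: P0=I P1=S  mem[L5]=70
6. P0: store L5 := 67  bus=[BusRdX]  L5: P0=M P1=I  mem[L5]=70
7. P1: load  L5  bus=[BusRd,Flush]  L5: P0=S P1=S  mem[L5]=67

bus = BusRdX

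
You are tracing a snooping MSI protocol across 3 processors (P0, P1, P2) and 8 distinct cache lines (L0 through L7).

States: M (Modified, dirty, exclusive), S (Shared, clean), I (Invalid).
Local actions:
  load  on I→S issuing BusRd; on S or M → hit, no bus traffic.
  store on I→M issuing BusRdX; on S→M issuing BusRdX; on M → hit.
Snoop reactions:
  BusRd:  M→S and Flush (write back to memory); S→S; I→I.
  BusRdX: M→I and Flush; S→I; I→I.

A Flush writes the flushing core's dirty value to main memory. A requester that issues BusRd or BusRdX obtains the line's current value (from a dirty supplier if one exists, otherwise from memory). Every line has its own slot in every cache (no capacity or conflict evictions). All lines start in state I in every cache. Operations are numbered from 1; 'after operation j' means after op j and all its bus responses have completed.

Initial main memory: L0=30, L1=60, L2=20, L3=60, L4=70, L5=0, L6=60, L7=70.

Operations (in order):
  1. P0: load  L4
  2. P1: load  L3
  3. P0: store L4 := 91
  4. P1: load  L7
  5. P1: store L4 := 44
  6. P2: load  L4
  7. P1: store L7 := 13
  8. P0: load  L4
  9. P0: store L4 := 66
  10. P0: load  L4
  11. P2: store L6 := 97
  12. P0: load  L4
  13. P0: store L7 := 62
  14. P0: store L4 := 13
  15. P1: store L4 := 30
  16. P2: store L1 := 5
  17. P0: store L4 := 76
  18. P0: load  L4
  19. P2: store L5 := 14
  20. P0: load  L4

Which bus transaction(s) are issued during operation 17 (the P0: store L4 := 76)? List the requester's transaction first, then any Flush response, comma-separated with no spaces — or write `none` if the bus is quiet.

bus = BusRdX,Flush

  op1 P0: load  L4 → S/I/I on L4; bus BusRd; mem=70
  op2 P1: load  L3 → I/S/I on L3; bus BusRd; mem=60
  op3 P0: store L4 := 91 → M/I/I on L4; bus BusRdX; mem=70
  op4 P1: load  L7 → I/S/I on L7; bus BusRd; mem=70
  op5 P1: store L4 := 44 → I/M/I on L4; bus BusRdX Flush; mem=91
  op6 P2: load  L4 → I/S/S on L4; bus BusRd Flush; mem=44
  op7 P1: store L7 := 13 → I/M/I on L7; bus BusRdX; mem=70
  op8 P0: load  L4 → S/S/S on L4; bus BusRd; mem=44
  op9 P0: store L4 := 66 → M/I/I on L4; bus BusRdX; mem=44
  op10 P0: load  L4 → M/I/I on L4; bus (none); mem=44
  op11 P2: store L6 := 97 → I/I/M on L6; bus BusRdX; mem=60
  op12 P0: load  L4 → M/I/I on L4; bus (none); mem=44
  op13 P0: store L7 := 62 → M/I/I on L7; bus BusRdX Flush; mem=13
  op14 P0: store L4 := 13 → M/I/I on L4; bus (none); mem=44
  op15 P1: store L4 := 30 → I/M/I on L4; bus BusRdX Flush; mem=13
  op16 P2: store L1 := 5 → I/I/M on L1; bus BusRdX; mem=60
  op17 P0: store L4 := 76 → M/I/I on L4; bus BusRdX Flush; mem=30
  op18 P0: load  L4 → M/I/I on L4; bus (none); mem=30
  op19 P2: store L5 := 14 → I/I/M on L5; bus BusRdX; mem=0
  op20 P0: load  L4 → M/I/I on L4; bus (none); mem=30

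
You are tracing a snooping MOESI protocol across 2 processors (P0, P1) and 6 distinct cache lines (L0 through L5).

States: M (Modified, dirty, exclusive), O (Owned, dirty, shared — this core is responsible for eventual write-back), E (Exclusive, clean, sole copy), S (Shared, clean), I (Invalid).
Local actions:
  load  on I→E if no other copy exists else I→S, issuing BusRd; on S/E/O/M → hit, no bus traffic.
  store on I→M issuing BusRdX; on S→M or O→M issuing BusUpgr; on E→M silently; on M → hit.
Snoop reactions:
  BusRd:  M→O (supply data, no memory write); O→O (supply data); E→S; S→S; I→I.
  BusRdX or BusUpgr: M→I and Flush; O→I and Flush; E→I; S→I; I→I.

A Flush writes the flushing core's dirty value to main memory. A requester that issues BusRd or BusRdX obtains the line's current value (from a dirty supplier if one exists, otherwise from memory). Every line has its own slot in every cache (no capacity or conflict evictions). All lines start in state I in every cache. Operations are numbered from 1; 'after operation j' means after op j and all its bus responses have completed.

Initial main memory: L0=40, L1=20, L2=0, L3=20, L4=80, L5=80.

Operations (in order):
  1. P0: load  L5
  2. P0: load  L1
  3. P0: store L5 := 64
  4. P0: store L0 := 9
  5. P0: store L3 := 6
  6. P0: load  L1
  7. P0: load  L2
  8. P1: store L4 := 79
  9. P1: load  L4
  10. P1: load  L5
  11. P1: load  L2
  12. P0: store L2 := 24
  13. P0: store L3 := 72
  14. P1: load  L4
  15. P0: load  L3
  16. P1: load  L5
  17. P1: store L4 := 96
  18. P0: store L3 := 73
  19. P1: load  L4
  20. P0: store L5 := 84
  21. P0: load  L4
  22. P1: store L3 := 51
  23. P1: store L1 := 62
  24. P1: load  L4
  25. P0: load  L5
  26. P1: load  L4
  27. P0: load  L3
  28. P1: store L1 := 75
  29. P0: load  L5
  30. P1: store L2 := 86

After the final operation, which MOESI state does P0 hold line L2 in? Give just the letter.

  op1 P0: load  L5 → E/I on L5; bus BusRd; mem=80
  op2 P0: load  L1 → E/I on L1; bus BusRd; mem=20
  op3 P0: store L5 := 64 → M/I on L5; bus (none); mem=80
  op4 P0: store L0 := 9 → M/I on L0; bus BusRdX; mem=40
  op5 P0: store L3 := 6 → M/I on L3; bus BusRdX; mem=20
  op6 P0: load  L1 → E/I on L1; bus (none); mem=20
  op7 P0: load  L2 → E/I on L2; bus BusRd; mem=0
  op8 P1: store L4 := 79 → I/M on L4; bus BusRdX; mem=80
  op9 P1: load  L4 → I/M on L4; bus (none); mem=80
  op10 P1: load  L5 → O/S on L5; bus BusRd; mem=80
  op11 P1: load  L2 → S/S on L2; bus BusRd; mem=0
  op12 P0: store L2 := 24 → M/I on L2; bus BusUpgr; mem=0
  op13 P0: store L3 := 72 → M/I on L3; bus (none); mem=20
  op14 P1: load  L4 → I/M on L4; bus (none); mem=80
  op15 P0: load  L3 → M/I on L3; bus (none); mem=20
  op16 P1: load  L5 → O/S on L5; bus (none); mem=80
  op17 P1: store L4 := 96 → I/M on L4; bus (none); mem=80
  op18 P0: store L3 := 73 → M/I on L3; bus (none); mem=20
  op19 P1: load  L4 → I/M on L4; bus (none); mem=80
  op20 P0: store L5 := 84 → M/I on L5; bus BusUpgr; mem=80
  op21 P0: load  L4 → S/O on L4; bus BusRd; mem=80
  op22 P1: store L3 := 51 → I/M on L3; bus BusRdX Flush; mem=73
  op23 P1: store L1 := 62 → I/M on L1; bus BusRdX; mem=20
  op24 P1: load  L4 → S/O on L4; bus (none); mem=80
  op25 P0: load  L5 → M/I on L5; bus (none); mem=80
  op26 P1: load  L4 → S/O on L4; bus (none); mem=80
  op27 P0: load  L3 → S/O on L3; bus BusRd; mem=73
  op28 P1: store L1 := 75 → I/M on L1; bus (none); mem=20
  op29 P0: load  L5 → M/I on L5; bus (none); mem=80
  op30 P1: store L2 := 86 → I/M on L2; bus BusRdX Flush; mem=24

state = I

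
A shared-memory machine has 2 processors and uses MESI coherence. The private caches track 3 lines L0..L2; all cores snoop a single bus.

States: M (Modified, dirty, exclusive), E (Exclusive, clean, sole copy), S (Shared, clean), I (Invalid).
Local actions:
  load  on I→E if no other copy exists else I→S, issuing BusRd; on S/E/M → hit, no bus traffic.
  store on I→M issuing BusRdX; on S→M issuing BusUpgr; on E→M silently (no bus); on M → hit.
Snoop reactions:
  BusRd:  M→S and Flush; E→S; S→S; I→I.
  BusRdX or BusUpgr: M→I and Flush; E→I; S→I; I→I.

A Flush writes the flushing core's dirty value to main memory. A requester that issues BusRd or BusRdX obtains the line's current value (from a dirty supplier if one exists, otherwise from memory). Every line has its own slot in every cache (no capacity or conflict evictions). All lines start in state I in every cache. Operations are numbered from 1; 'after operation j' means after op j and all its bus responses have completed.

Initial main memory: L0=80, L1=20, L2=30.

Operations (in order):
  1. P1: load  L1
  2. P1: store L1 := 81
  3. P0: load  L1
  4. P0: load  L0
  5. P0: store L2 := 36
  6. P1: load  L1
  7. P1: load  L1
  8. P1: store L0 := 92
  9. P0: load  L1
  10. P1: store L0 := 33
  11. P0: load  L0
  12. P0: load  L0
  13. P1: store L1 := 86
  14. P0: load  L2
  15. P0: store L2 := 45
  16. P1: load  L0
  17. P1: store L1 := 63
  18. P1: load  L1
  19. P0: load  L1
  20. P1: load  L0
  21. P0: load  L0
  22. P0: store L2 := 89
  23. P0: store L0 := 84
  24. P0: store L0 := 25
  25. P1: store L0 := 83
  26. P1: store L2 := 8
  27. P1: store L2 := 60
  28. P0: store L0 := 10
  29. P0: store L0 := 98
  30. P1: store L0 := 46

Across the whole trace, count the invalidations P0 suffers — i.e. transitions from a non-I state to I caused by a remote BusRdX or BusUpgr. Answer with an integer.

invalidations = 5

  op1 P1: load  L1 → I/E on L1; bus BusRd; mem=20
  op2 P1: store L1 := 81 → I/M on L1; bus (none); mem=20
  op3 P0: load  L1 → S/S on L1; bus BusRd Flush; mem=81
  op4 P0: load  L0 → E/I on L0; bus BusRd; mem=80
  op5 P0: store L2 := 36 → M/I on L2; bus BusRdX; mem=30
  op6 P1: load  L1 → S/S on L1; bus (none); mem=81
  op7 P1: load  L1 → S/S on L1; bus (none); mem=81
  op8 P1: store L0 := 92 → I/M on L0; bus BusRdX; mem=80
  op9 P0: load  L1 → S/S on L1; bus (none); mem=81
  op10 P1: store L0 := 33 → I/M on L0; bus (none); mem=80
  op11 P0: load  L0 → S/S on L0; bus BusRd Flush; mem=33
  op12 P0: load  L0 → S/S on L0; bus (none); mem=33
  op13 P1: store L1 := 86 → I/M on L1; bus BusUpgr; mem=81
  op14 P0: load  L2 → M/I on L2; bus (none); mem=30
  op15 P0: store L2 := 45 → M/I on L2; bus (none); mem=30
  op16 P1: load  L0 → S/S on L0; bus (none); mem=33
  op17 P1: store L1 := 63 → I/M on L1; bus (none); mem=81
  op18 P1: load  L1 → I/M on L1; bus (none); mem=81
  op19 P0: load  L1 → S/S on L1; bus BusRd Flush; mem=63
  op20 P1: load  L0 → S/S on L0; bus (none); mem=33
  op21 P0: load  L0 → S/S on L0; bus (none); mem=33
  op22 P0: store L2 := 89 → M/I on L2; bus (none); mem=30
  op23 P0: store L0 := 84 → M/I on L0; bus BusUpgr; mem=33
  op24 P0: store L0 := 25 → M/I on L0; bus (none); mem=33
  op25 P1: store L0 := 83 → I/M on L0; bus BusRdX Flush; mem=25
  op26 P1: store L2 := 8 → I/M on L2; bus BusRdX Flush; mem=89
  op27 P1: store L2 := 60 → I/M on L2; bus (none); mem=89
  op28 P0: store L0 := 10 → M/I on L0; bus BusRdX Flush; mem=83
  op29 P0: store L0 := 98 → M/I on L0; bus (none); mem=83
  op30 P1: store L0 := 46 → I/M on L0; bus BusRdX Flush; mem=98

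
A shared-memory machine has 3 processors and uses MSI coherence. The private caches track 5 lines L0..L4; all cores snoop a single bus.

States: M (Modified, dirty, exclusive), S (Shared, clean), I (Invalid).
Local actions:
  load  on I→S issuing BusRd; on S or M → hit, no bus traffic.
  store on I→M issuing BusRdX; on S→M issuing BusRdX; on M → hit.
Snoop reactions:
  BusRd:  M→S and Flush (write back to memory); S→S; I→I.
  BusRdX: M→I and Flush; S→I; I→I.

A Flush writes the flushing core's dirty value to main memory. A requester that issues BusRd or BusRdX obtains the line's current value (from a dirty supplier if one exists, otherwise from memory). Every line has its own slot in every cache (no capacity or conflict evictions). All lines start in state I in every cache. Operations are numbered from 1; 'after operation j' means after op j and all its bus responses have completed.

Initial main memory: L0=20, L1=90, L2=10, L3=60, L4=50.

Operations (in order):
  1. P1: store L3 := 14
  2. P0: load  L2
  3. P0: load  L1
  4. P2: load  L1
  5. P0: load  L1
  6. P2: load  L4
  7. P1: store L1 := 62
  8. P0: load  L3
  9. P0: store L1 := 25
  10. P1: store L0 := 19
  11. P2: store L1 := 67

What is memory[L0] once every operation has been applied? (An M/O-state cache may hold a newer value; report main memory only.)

[1] P1: store L3 := 14 | P0:I, P1:M(14), P2:I | bus: BusRdX
[2] P0: load  L2 | P0:S(10), P1:I, P2:I | bus: BusRd
[3] P0: load  L1 | P0:S(90), P1:I, P2:I | bus: BusRd
[4] P2: load  L1 | P0:S(90), P1:I, P2:S(90) | bus: BusRd
[5] P0: load  L1 | P0:S(90), P1:I, P2:S(90) | bus: none
[6] P2: load  L4 | P0:I, P1:I, P2:S(50) | bus: BusRd
[7] P1: store L1 := 62 | P0:I, P1:M(62), P2:I | bus: BusRdX
[8] P0: load  L3 | P0:S(14), P1:S(14), P2:I | bus: BusRd,Flush
[9] P0: store L1 := 25 | P0:M(25), P1:I, P2:I | bus: BusRdX,Flush
[10] P1: store L0 := 19 | P0:I, P1:M(19), P2:I | bus: BusRdX
[11] P2: store L1 := 67 | P0:I, P1:I, P2:M(67) | bus: BusRdX,Flush

memory[L0] = 20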